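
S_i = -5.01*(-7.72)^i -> [-5.01, 38.68, -298.59, 2305.1, -17795.37]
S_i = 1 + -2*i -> [1, -1, -3, -5, -7]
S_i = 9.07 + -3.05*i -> [9.07, 6.02, 2.97, -0.08, -3.13]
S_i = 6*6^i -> [6, 36, 216, 1296, 7776]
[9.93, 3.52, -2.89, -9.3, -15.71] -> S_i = 9.93 + -6.41*i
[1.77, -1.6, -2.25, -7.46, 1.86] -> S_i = Random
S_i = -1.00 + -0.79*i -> [-1.0, -1.79, -2.58, -3.37, -4.16]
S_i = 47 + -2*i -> [47, 45, 43, 41, 39]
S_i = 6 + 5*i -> [6, 11, 16, 21, 26]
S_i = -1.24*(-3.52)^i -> [-1.24, 4.36, -15.36, 54.08, -190.37]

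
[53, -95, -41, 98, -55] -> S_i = Random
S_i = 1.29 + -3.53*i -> [1.29, -2.24, -5.77, -9.3, -12.83]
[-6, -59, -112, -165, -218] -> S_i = -6 + -53*i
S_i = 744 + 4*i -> [744, 748, 752, 756, 760]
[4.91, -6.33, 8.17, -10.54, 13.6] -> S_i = 4.91*(-1.29)^i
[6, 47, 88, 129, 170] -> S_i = 6 + 41*i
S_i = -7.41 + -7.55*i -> [-7.41, -14.96, -22.51, -30.06, -37.61]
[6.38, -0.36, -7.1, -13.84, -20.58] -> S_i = 6.38 + -6.74*i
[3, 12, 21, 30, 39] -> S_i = 3 + 9*i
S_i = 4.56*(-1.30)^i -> [4.56, -5.93, 7.71, -10.02, 13.02]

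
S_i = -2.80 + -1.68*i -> [-2.8, -4.48, -6.16, -7.84, -9.52]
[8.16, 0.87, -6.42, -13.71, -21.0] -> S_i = 8.16 + -7.29*i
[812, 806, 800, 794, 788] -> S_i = 812 + -6*i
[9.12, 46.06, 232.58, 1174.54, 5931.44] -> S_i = 9.12*5.05^i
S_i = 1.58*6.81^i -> [1.58, 10.76, 73.27, 499.0, 3398.17]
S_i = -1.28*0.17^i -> [-1.28, -0.22, -0.04, -0.01, -0.0]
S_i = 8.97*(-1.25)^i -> [8.97, -11.21, 14.02, -17.52, 21.9]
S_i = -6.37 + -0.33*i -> [-6.37, -6.7, -7.03, -7.36, -7.69]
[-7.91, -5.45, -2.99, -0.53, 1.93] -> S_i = -7.91 + 2.46*i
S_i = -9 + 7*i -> [-9, -2, 5, 12, 19]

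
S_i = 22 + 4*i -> [22, 26, 30, 34, 38]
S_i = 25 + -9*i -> [25, 16, 7, -2, -11]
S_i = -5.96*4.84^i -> [-5.96, -28.85, -139.62, -675.74, -3270.6]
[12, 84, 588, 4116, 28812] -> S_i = 12*7^i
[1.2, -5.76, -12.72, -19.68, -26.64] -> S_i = 1.20 + -6.96*i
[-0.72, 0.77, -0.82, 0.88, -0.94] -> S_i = -0.72*(-1.07)^i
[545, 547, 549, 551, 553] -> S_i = 545 + 2*i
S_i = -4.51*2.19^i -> [-4.51, -9.88, -21.63, -47.37, -103.74]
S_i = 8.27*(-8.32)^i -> [8.27, -68.81, 572.47, -4762.94, 39627.7]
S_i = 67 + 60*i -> [67, 127, 187, 247, 307]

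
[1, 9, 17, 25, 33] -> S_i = 1 + 8*i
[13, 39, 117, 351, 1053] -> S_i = 13*3^i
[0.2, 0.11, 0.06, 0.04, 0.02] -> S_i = 0.20*0.56^i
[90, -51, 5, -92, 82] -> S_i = Random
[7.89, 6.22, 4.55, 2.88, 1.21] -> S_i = 7.89 + -1.67*i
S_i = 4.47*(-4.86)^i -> [4.47, -21.72, 105.58, -513.12, 2493.75]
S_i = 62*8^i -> [62, 496, 3968, 31744, 253952]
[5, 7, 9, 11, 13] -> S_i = 5 + 2*i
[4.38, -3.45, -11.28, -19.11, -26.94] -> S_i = 4.38 + -7.83*i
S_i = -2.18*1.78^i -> [-2.18, -3.88, -6.91, -12.29, -21.88]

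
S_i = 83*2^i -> [83, 166, 332, 664, 1328]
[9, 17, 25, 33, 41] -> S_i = 9 + 8*i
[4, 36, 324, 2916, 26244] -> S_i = 4*9^i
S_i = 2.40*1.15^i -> [2.4, 2.76, 3.17, 3.65, 4.2]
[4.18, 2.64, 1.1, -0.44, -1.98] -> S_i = 4.18 + -1.54*i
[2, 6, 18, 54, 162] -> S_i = 2*3^i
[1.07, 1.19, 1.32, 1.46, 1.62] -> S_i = 1.07*1.11^i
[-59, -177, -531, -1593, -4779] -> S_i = -59*3^i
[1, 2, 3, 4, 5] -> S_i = 1 + 1*i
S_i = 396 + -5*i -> [396, 391, 386, 381, 376]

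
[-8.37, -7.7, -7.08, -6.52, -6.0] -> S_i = -8.37*0.92^i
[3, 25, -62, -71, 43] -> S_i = Random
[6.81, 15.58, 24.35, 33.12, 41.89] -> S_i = 6.81 + 8.77*i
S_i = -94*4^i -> [-94, -376, -1504, -6016, -24064]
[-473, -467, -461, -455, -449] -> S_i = -473 + 6*i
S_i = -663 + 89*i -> [-663, -574, -485, -396, -307]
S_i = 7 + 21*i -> [7, 28, 49, 70, 91]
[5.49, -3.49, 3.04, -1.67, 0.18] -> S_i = Random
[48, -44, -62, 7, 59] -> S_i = Random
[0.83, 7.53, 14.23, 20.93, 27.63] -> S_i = 0.83 + 6.70*i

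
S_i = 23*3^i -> [23, 69, 207, 621, 1863]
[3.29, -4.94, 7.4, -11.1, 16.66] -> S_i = 3.29*(-1.50)^i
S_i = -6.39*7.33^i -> [-6.39, -46.84, -343.33, -2516.59, -18446.62]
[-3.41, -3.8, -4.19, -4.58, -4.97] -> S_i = -3.41 + -0.39*i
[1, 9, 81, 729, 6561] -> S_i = 1*9^i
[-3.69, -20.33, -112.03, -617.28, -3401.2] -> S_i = -3.69*5.51^i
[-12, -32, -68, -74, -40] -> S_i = Random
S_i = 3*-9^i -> [3, -27, 243, -2187, 19683]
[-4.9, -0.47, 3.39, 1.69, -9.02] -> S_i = Random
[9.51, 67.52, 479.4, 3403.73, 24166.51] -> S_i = 9.51*7.10^i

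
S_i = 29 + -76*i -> [29, -47, -123, -199, -275]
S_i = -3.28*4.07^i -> [-3.28, -13.35, -54.33, -221.13, -900.02]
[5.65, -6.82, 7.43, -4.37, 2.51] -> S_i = Random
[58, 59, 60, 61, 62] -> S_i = 58 + 1*i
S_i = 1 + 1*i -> [1, 2, 3, 4, 5]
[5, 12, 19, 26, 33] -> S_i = 5 + 7*i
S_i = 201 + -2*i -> [201, 199, 197, 195, 193]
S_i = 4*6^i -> [4, 24, 144, 864, 5184]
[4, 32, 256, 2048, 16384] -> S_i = 4*8^i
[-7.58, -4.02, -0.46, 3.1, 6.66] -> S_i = -7.58 + 3.56*i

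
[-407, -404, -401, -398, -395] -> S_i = -407 + 3*i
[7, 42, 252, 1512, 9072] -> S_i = 7*6^i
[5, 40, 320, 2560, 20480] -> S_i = 5*8^i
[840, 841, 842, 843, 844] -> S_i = 840 + 1*i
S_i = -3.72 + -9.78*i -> [-3.72, -13.5, -23.28, -33.06, -42.84]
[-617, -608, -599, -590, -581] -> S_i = -617 + 9*i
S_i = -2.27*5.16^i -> [-2.27, -11.71, -60.44, -311.87, -1609.25]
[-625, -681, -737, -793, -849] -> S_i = -625 + -56*i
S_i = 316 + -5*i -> [316, 311, 306, 301, 296]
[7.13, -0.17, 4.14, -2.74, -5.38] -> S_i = Random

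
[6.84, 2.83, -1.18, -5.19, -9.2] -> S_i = 6.84 + -4.01*i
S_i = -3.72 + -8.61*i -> [-3.72, -12.33, -20.94, -29.55, -38.16]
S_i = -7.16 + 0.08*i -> [-7.16, -7.08, -7.0, -6.92, -6.84]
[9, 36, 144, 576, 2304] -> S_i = 9*4^i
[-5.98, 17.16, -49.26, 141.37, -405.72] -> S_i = -5.98*(-2.87)^i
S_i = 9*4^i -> [9, 36, 144, 576, 2304]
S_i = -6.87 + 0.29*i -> [-6.87, -6.58, -6.29, -6.0, -5.71]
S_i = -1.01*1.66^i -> [-1.01, -1.68, -2.78, -4.62, -7.67]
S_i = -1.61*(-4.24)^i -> [-1.61, 6.83, -28.94, 122.72, -520.34]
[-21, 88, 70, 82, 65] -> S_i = Random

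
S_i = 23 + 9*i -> [23, 32, 41, 50, 59]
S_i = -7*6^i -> [-7, -42, -252, -1512, -9072]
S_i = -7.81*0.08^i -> [-7.81, -0.62, -0.05, -0.0, -0.0]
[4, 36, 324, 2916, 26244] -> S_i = 4*9^i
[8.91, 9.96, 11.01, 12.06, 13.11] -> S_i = 8.91 + 1.05*i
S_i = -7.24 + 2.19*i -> [-7.24, -5.05, -2.86, -0.67, 1.52]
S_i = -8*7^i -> [-8, -56, -392, -2744, -19208]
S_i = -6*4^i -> [-6, -24, -96, -384, -1536]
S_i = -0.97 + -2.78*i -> [-0.97, -3.75, -6.53, -9.31, -12.09]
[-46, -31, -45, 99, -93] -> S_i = Random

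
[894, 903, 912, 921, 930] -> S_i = 894 + 9*i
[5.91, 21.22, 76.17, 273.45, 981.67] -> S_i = 5.91*3.59^i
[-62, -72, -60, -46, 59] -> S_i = Random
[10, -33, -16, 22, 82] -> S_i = Random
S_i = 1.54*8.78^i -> [1.54, 13.52, 118.72, 1042.33, 9151.64]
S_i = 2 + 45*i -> [2, 47, 92, 137, 182]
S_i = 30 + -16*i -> [30, 14, -2, -18, -34]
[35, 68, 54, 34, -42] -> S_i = Random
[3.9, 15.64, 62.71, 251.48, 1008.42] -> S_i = 3.90*4.01^i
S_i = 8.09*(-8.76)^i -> [8.09, -70.87, 620.81, -5438.27, 47639.25]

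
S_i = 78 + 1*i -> [78, 79, 80, 81, 82]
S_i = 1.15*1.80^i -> [1.15, 2.07, 3.73, 6.71, 12.07]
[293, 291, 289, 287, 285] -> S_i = 293 + -2*i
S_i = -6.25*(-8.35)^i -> [-6.25, 52.19, -435.77, 3638.64, -30382.67]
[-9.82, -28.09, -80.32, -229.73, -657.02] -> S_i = -9.82*2.86^i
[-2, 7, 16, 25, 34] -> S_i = -2 + 9*i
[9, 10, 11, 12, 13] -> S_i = 9 + 1*i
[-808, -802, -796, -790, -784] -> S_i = -808 + 6*i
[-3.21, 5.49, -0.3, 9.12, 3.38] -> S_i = Random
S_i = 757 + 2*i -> [757, 759, 761, 763, 765]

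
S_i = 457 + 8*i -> [457, 465, 473, 481, 489]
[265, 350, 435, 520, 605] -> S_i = 265 + 85*i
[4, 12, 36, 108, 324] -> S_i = 4*3^i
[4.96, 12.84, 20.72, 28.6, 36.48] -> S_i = 4.96 + 7.88*i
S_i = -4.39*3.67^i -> [-4.39, -16.11, -59.13, -217.0, -796.4]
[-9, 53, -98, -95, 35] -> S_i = Random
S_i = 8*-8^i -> [8, -64, 512, -4096, 32768]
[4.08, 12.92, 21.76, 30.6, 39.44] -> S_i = 4.08 + 8.84*i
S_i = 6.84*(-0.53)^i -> [6.84, -3.63, 1.92, -1.02, 0.54]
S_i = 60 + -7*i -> [60, 53, 46, 39, 32]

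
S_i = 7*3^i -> [7, 21, 63, 189, 567]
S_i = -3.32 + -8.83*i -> [-3.32, -12.15, -20.98, -29.81, -38.64]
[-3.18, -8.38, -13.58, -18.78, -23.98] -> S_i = -3.18 + -5.20*i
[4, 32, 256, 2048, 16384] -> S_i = 4*8^i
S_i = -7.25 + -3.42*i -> [-7.25, -10.67, -14.09, -17.51, -20.93]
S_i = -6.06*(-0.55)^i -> [-6.06, 3.33, -1.83, 1.01, -0.55]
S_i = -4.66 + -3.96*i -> [-4.66, -8.62, -12.58, -16.54, -20.5]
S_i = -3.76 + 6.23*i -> [-3.76, 2.47, 8.7, 14.93, 21.16]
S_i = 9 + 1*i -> [9, 10, 11, 12, 13]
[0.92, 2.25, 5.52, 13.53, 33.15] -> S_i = 0.92*2.45^i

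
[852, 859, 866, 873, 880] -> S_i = 852 + 7*i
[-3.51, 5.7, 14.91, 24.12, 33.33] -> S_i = -3.51 + 9.21*i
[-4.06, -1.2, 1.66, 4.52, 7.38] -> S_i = -4.06 + 2.86*i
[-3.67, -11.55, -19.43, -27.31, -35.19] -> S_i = -3.67 + -7.88*i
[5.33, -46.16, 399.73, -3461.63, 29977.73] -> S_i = 5.33*(-8.66)^i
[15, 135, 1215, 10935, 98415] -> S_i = 15*9^i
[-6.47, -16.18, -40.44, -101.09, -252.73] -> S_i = -6.47*2.50^i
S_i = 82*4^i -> [82, 328, 1312, 5248, 20992]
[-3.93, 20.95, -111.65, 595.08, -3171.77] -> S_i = -3.93*(-5.33)^i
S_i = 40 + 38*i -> [40, 78, 116, 154, 192]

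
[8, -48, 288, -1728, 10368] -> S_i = 8*-6^i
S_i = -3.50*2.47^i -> [-3.5, -8.65, -21.35, -52.74, -130.27]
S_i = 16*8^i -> [16, 128, 1024, 8192, 65536]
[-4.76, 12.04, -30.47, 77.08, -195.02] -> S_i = -4.76*(-2.53)^i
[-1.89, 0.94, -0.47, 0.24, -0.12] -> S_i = -1.89*(-0.50)^i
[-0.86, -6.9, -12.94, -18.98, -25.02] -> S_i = -0.86 + -6.04*i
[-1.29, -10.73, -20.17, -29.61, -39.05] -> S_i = -1.29 + -9.44*i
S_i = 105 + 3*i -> [105, 108, 111, 114, 117]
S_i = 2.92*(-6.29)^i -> [2.92, -18.37, 115.53, -726.67, 4570.73]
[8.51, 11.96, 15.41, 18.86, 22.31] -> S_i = 8.51 + 3.45*i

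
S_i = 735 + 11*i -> [735, 746, 757, 768, 779]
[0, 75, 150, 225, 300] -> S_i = 0 + 75*i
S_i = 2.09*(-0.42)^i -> [2.09, -0.88, 0.37, -0.15, 0.07]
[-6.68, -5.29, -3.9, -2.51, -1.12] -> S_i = -6.68 + 1.39*i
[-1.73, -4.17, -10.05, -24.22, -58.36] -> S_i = -1.73*2.41^i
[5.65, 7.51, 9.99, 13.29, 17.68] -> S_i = 5.65*1.33^i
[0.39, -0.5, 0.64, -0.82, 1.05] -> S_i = 0.39*(-1.28)^i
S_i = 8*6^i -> [8, 48, 288, 1728, 10368]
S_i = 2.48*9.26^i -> [2.48, 22.96, 212.65, 1969.18, 18234.57]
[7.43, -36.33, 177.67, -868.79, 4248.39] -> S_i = 7.43*(-4.89)^i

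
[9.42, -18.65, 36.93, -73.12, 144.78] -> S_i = 9.42*(-1.98)^i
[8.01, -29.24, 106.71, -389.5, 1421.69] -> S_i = 8.01*(-3.65)^i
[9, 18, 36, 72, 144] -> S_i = 9*2^i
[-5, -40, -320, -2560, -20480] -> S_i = -5*8^i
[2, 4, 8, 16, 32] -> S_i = 2*2^i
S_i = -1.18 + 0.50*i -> [-1.18, -0.68, -0.18, 0.32, 0.82]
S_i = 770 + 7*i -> [770, 777, 784, 791, 798]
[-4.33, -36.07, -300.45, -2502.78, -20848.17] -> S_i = -4.33*8.33^i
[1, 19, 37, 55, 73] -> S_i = 1 + 18*i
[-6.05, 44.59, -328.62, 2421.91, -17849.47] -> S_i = -6.05*(-7.37)^i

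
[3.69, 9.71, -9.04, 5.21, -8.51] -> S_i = Random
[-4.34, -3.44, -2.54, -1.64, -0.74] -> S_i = -4.34 + 0.90*i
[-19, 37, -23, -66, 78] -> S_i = Random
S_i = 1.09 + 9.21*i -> [1.09, 10.3, 19.51, 28.72, 37.93]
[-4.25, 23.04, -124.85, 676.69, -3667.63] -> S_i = -4.25*(-5.42)^i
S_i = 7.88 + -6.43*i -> [7.88, 1.45, -4.98, -11.41, -17.84]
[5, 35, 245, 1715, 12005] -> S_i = 5*7^i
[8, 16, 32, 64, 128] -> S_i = 8*2^i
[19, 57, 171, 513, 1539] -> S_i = 19*3^i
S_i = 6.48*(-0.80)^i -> [6.48, -5.18, 4.15, -3.32, 2.65]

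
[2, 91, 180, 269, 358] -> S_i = 2 + 89*i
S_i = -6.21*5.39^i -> [-6.21, -33.47, -180.41, -972.43, -5241.39]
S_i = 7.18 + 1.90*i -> [7.18, 9.08, 10.98, 12.88, 14.78]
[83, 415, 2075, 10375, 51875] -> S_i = 83*5^i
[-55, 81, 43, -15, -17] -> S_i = Random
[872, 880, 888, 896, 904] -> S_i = 872 + 8*i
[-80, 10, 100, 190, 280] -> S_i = -80 + 90*i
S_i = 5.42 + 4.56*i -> [5.42, 9.98, 14.54, 19.1, 23.66]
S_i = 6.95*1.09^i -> [6.95, 7.58, 8.26, 9.0, 9.81]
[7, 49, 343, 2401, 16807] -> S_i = 7*7^i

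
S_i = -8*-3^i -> [-8, 24, -72, 216, -648]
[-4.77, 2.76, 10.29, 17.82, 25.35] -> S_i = -4.77 + 7.53*i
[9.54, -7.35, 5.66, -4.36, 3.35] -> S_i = 9.54*(-0.77)^i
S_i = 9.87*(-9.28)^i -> [9.87, -91.59, 849.99, -7887.89, 73199.66]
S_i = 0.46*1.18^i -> [0.46, 0.54, 0.64, 0.76, 0.89]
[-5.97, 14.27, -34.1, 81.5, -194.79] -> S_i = -5.97*(-2.39)^i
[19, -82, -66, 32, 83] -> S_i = Random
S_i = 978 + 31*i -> [978, 1009, 1040, 1071, 1102]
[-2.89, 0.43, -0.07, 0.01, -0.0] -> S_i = -2.89*(-0.15)^i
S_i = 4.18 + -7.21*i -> [4.18, -3.03, -10.24, -17.45, -24.66]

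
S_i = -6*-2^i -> [-6, 12, -24, 48, -96]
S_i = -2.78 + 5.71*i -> [-2.78, 2.93, 8.64, 14.35, 20.06]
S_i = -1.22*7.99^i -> [-1.22, -9.75, -77.88, -622.3, -4972.18]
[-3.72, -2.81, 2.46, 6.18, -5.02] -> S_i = Random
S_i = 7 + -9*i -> [7, -2, -11, -20, -29]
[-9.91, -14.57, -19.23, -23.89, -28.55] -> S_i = -9.91 + -4.66*i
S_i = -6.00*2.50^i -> [-6.0, -15.0, -37.5, -93.75, -234.38]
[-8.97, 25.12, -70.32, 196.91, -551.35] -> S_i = -8.97*(-2.80)^i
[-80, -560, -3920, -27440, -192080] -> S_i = -80*7^i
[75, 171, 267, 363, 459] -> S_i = 75 + 96*i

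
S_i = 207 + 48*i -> [207, 255, 303, 351, 399]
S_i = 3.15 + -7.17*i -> [3.15, -4.02, -11.19, -18.36, -25.53]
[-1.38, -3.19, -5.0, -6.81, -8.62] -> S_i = -1.38 + -1.81*i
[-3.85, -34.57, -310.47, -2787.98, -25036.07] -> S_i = -3.85*8.98^i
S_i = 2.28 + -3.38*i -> [2.28, -1.1, -4.48, -7.86, -11.24]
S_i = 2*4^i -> [2, 8, 32, 128, 512]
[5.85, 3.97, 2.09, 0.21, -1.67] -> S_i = 5.85 + -1.88*i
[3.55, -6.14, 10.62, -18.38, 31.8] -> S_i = 3.55*(-1.73)^i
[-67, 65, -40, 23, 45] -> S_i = Random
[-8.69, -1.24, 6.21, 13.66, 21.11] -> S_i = -8.69 + 7.45*i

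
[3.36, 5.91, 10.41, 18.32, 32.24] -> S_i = 3.36*1.76^i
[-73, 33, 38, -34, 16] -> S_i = Random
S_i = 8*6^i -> [8, 48, 288, 1728, 10368]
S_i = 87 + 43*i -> [87, 130, 173, 216, 259]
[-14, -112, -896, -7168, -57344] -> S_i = -14*8^i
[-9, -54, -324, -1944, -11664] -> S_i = -9*6^i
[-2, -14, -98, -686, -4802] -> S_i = -2*7^i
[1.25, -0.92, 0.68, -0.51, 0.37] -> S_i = 1.25*(-0.74)^i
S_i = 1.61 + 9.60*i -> [1.61, 11.21, 20.81, 30.41, 40.01]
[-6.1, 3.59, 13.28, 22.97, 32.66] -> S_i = -6.10 + 9.69*i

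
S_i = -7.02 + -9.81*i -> [-7.02, -16.83, -26.64, -36.45, -46.26]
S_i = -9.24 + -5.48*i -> [-9.24, -14.72, -20.2, -25.68, -31.16]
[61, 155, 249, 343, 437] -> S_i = 61 + 94*i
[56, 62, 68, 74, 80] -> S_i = 56 + 6*i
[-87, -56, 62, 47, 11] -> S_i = Random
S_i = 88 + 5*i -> [88, 93, 98, 103, 108]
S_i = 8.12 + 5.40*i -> [8.12, 13.52, 18.92, 24.32, 29.72]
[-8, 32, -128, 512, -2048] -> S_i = -8*-4^i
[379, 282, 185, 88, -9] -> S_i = 379 + -97*i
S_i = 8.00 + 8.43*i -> [8.0, 16.43, 24.86, 33.29, 41.72]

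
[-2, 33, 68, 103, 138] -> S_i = -2 + 35*i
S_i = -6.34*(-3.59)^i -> [-6.34, 22.76, -81.71, 293.34, -1053.09]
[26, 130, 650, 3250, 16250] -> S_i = 26*5^i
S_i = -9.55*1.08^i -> [-9.55, -10.31, -11.14, -12.03, -12.99]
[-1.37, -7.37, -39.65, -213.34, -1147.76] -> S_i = -1.37*5.38^i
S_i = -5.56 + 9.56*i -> [-5.56, 4.0, 13.56, 23.12, 32.68]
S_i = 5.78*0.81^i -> [5.78, 4.68, 3.79, 3.07, 2.49]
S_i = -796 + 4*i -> [-796, -792, -788, -784, -780]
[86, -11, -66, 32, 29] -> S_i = Random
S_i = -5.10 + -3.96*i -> [-5.1, -9.06, -13.02, -16.98, -20.94]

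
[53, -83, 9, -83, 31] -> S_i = Random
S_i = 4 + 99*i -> [4, 103, 202, 301, 400]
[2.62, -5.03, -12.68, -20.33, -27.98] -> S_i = 2.62 + -7.65*i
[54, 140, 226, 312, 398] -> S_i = 54 + 86*i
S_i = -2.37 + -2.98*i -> [-2.37, -5.35, -8.33, -11.31, -14.29]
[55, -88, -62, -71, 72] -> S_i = Random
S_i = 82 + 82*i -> [82, 164, 246, 328, 410]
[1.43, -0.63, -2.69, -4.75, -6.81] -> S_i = 1.43 + -2.06*i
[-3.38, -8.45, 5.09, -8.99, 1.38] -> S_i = Random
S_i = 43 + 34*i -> [43, 77, 111, 145, 179]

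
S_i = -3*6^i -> [-3, -18, -108, -648, -3888]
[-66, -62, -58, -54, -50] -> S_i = -66 + 4*i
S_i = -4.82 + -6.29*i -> [-4.82, -11.11, -17.4, -23.69, -29.98]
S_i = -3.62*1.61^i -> [-3.62, -5.83, -9.38, -15.11, -24.32]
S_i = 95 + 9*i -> [95, 104, 113, 122, 131]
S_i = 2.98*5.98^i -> [2.98, 17.82, 106.57, 637.26, 3810.84]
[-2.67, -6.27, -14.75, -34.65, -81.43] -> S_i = -2.67*2.35^i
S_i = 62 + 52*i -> [62, 114, 166, 218, 270]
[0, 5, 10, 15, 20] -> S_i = 0 + 5*i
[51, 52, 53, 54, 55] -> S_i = 51 + 1*i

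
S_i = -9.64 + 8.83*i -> [-9.64, -0.81, 8.02, 16.85, 25.68]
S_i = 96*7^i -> [96, 672, 4704, 32928, 230496]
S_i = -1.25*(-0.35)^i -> [-1.25, 0.44, -0.15, 0.05, -0.02]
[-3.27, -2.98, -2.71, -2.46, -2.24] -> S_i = -3.27*0.91^i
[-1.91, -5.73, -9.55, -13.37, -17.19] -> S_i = -1.91 + -3.82*i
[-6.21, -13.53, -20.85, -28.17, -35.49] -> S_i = -6.21 + -7.32*i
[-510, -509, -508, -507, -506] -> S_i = -510 + 1*i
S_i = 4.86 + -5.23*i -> [4.86, -0.37, -5.6, -10.83, -16.06]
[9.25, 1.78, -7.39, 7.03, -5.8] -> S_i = Random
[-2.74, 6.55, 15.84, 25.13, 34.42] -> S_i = -2.74 + 9.29*i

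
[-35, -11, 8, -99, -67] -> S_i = Random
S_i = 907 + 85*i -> [907, 992, 1077, 1162, 1247]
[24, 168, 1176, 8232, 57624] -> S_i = 24*7^i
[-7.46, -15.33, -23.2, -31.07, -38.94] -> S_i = -7.46 + -7.87*i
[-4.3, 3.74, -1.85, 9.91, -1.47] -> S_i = Random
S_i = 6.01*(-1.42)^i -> [6.01, -8.53, 12.12, -17.21, 24.44]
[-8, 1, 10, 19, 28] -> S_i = -8 + 9*i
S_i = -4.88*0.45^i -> [-4.88, -2.2, -0.99, -0.44, -0.2]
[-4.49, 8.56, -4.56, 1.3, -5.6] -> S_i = Random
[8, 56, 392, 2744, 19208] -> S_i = 8*7^i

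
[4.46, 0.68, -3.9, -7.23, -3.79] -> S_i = Random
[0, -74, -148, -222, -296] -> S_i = 0 + -74*i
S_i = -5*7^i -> [-5, -35, -245, -1715, -12005]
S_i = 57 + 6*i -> [57, 63, 69, 75, 81]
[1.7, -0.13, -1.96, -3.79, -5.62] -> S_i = 1.70 + -1.83*i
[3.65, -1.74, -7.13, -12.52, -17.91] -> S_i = 3.65 + -5.39*i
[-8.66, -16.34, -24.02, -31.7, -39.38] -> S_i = -8.66 + -7.68*i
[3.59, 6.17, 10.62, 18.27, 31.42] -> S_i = 3.59*1.72^i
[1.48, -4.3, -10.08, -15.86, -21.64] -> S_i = 1.48 + -5.78*i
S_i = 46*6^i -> [46, 276, 1656, 9936, 59616]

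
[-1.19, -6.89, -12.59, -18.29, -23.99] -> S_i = -1.19 + -5.70*i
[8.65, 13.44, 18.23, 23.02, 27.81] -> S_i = 8.65 + 4.79*i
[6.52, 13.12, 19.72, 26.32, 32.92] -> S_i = 6.52 + 6.60*i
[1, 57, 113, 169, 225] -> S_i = 1 + 56*i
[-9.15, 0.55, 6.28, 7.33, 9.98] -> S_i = Random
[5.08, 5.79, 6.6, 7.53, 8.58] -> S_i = 5.08*1.14^i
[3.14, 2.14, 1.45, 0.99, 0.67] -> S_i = 3.14*0.68^i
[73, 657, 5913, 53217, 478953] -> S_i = 73*9^i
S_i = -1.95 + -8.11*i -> [-1.95, -10.06, -18.17, -26.28, -34.39]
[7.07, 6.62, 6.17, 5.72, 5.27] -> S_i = 7.07 + -0.45*i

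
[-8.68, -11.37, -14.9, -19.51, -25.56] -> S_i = -8.68*1.31^i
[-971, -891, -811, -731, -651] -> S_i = -971 + 80*i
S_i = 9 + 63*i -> [9, 72, 135, 198, 261]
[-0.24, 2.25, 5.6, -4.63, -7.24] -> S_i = Random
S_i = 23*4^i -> [23, 92, 368, 1472, 5888]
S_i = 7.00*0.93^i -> [7.0, 6.51, 6.05, 5.63, 5.24]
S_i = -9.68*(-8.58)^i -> [-9.68, 83.05, -712.61, 6114.17, -52459.54]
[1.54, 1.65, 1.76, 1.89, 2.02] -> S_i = 1.54*1.07^i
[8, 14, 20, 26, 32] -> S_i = 8 + 6*i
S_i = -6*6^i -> [-6, -36, -216, -1296, -7776]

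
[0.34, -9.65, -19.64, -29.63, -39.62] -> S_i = 0.34 + -9.99*i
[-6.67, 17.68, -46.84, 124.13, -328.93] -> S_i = -6.67*(-2.65)^i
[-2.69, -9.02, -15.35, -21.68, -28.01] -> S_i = -2.69 + -6.33*i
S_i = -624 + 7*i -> [-624, -617, -610, -603, -596]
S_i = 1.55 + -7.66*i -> [1.55, -6.11, -13.77, -21.43, -29.09]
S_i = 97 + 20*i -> [97, 117, 137, 157, 177]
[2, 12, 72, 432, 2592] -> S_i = 2*6^i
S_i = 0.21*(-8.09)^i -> [0.21, -1.7, 13.74, -111.19, 899.53]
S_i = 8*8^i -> [8, 64, 512, 4096, 32768]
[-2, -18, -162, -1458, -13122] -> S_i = -2*9^i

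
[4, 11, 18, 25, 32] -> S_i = 4 + 7*i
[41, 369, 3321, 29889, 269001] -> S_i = 41*9^i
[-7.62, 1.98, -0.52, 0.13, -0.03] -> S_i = -7.62*(-0.26)^i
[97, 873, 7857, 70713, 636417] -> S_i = 97*9^i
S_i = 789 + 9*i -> [789, 798, 807, 816, 825]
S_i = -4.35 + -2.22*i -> [-4.35, -6.57, -8.79, -11.01, -13.23]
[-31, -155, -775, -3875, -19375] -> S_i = -31*5^i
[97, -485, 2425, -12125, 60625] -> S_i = 97*-5^i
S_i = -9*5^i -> [-9, -45, -225, -1125, -5625]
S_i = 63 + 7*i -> [63, 70, 77, 84, 91]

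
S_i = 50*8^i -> [50, 400, 3200, 25600, 204800]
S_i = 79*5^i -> [79, 395, 1975, 9875, 49375]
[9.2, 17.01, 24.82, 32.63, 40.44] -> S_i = 9.20 + 7.81*i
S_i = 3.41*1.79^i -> [3.41, 6.1, 10.93, 19.56, 35.01]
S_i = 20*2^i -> [20, 40, 80, 160, 320]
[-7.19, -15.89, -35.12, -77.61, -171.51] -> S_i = -7.19*2.21^i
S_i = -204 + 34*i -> [-204, -170, -136, -102, -68]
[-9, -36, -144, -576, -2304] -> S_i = -9*4^i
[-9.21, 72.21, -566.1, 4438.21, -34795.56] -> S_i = -9.21*(-7.84)^i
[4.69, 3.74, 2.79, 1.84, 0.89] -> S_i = 4.69 + -0.95*i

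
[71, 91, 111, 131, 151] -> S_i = 71 + 20*i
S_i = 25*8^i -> [25, 200, 1600, 12800, 102400]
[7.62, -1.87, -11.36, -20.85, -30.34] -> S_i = 7.62 + -9.49*i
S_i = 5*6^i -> [5, 30, 180, 1080, 6480]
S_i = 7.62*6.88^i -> [7.62, 52.43, 360.69, 2481.53, 17072.96]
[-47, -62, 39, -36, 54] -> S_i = Random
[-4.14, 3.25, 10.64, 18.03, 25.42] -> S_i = -4.14 + 7.39*i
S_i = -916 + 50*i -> [-916, -866, -816, -766, -716]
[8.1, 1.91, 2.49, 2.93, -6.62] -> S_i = Random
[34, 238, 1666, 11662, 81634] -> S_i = 34*7^i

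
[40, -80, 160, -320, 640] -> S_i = 40*-2^i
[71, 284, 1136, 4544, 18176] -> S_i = 71*4^i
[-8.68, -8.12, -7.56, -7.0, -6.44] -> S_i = -8.68 + 0.56*i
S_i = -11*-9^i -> [-11, 99, -891, 8019, -72171]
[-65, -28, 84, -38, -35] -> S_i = Random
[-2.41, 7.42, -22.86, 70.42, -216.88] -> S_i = -2.41*(-3.08)^i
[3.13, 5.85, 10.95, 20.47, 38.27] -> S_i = 3.13*1.87^i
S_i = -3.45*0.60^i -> [-3.45, -2.07, -1.24, -0.75, -0.45]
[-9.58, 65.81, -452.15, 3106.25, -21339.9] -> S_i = -9.58*(-6.87)^i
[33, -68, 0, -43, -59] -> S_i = Random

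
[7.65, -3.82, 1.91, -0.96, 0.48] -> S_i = 7.65*(-0.50)^i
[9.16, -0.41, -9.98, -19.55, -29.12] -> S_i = 9.16 + -9.57*i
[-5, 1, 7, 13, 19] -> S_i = -5 + 6*i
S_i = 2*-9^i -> [2, -18, 162, -1458, 13122]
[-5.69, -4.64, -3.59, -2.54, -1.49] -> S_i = -5.69 + 1.05*i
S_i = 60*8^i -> [60, 480, 3840, 30720, 245760]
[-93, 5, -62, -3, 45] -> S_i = Random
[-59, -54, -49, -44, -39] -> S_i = -59 + 5*i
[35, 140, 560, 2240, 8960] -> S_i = 35*4^i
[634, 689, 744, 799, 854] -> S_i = 634 + 55*i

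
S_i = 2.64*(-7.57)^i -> [2.64, -19.98, 151.28, -1145.23, 8669.37]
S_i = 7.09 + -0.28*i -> [7.09, 6.81, 6.53, 6.25, 5.97]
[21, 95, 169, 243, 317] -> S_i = 21 + 74*i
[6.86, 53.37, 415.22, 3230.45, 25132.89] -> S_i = 6.86*7.78^i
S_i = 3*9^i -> [3, 27, 243, 2187, 19683]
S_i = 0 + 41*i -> [0, 41, 82, 123, 164]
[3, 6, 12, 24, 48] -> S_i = 3*2^i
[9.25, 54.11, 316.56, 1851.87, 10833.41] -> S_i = 9.25*5.85^i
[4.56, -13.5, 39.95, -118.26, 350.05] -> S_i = 4.56*(-2.96)^i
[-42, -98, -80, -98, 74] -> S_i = Random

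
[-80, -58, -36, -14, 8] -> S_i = -80 + 22*i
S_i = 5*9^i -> [5, 45, 405, 3645, 32805]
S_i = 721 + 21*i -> [721, 742, 763, 784, 805]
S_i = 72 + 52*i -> [72, 124, 176, 228, 280]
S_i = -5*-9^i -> [-5, 45, -405, 3645, -32805]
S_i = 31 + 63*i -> [31, 94, 157, 220, 283]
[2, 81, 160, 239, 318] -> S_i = 2 + 79*i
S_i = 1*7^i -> [1, 7, 49, 343, 2401]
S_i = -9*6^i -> [-9, -54, -324, -1944, -11664]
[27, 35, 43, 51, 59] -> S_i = 27 + 8*i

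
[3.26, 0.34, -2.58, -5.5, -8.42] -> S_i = 3.26 + -2.92*i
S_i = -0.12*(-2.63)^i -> [-0.12, 0.32, -0.83, 2.18, -5.74]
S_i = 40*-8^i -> [40, -320, 2560, -20480, 163840]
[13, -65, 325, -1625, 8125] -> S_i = 13*-5^i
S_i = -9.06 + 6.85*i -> [-9.06, -2.21, 4.64, 11.49, 18.34]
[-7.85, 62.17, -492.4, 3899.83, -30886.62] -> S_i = -7.85*(-7.92)^i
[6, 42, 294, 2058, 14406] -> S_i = 6*7^i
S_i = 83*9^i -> [83, 747, 6723, 60507, 544563]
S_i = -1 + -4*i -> [-1, -5, -9, -13, -17]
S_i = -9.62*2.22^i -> [-9.62, -21.36, -47.41, -105.25, -233.66]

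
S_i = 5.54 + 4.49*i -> [5.54, 10.03, 14.52, 19.01, 23.5]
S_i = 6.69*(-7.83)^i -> [6.69, -52.38, 410.16, -3211.53, 25146.25]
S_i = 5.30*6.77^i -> [5.3, 35.88, 242.91, 1644.53, 11133.47]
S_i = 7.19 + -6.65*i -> [7.19, 0.54, -6.11, -12.76, -19.41]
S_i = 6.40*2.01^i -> [6.4, 12.86, 25.86, 51.97, 104.46]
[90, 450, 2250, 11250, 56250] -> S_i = 90*5^i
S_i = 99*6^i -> [99, 594, 3564, 21384, 128304]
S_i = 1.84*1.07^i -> [1.84, 1.97, 2.11, 2.25, 2.41]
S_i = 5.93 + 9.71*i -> [5.93, 15.64, 25.35, 35.06, 44.77]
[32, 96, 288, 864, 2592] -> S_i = 32*3^i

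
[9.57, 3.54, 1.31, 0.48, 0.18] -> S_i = 9.57*0.37^i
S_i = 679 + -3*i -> [679, 676, 673, 670, 667]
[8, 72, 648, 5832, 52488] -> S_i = 8*9^i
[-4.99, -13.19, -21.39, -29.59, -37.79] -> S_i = -4.99 + -8.20*i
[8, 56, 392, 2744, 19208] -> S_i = 8*7^i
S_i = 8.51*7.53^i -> [8.51, 64.08, 482.52, 3633.41, 27359.58]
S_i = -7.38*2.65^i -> [-7.38, -19.56, -51.83, -137.34, -363.95]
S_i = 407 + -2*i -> [407, 405, 403, 401, 399]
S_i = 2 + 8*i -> [2, 10, 18, 26, 34]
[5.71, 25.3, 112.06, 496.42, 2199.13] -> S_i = 5.71*4.43^i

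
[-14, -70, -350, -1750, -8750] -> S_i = -14*5^i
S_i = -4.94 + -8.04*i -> [-4.94, -12.98, -21.02, -29.06, -37.1]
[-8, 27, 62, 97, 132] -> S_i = -8 + 35*i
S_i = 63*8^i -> [63, 504, 4032, 32256, 258048]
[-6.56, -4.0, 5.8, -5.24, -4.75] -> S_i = Random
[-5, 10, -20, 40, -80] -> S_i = -5*-2^i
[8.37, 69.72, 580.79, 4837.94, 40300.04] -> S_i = 8.37*8.33^i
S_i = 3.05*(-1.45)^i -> [3.05, -4.42, 6.41, -9.3, 13.48]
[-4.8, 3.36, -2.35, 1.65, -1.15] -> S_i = -4.80*(-0.70)^i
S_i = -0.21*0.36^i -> [-0.21, -0.08, -0.03, -0.01, -0.0]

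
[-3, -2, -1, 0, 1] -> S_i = -3 + 1*i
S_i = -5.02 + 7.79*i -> [-5.02, 2.77, 10.56, 18.35, 26.14]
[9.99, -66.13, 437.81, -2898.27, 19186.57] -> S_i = 9.99*(-6.62)^i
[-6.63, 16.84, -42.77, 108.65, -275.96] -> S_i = -6.63*(-2.54)^i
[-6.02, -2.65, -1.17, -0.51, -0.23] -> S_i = -6.02*0.44^i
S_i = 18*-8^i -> [18, -144, 1152, -9216, 73728]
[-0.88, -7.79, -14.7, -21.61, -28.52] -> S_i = -0.88 + -6.91*i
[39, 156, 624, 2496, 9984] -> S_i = 39*4^i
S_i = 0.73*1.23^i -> [0.73, 0.9, 1.1, 1.36, 1.67]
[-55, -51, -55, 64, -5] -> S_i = Random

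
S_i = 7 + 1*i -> [7, 8, 9, 10, 11]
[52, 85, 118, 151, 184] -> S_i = 52 + 33*i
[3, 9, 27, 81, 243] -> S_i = 3*3^i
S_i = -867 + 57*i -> [-867, -810, -753, -696, -639]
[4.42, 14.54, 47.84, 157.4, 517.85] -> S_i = 4.42*3.29^i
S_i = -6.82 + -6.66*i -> [-6.82, -13.48, -20.14, -26.8, -33.46]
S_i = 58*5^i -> [58, 290, 1450, 7250, 36250]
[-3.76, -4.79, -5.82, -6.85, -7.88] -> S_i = -3.76 + -1.03*i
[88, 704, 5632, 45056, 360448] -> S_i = 88*8^i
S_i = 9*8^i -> [9, 72, 576, 4608, 36864]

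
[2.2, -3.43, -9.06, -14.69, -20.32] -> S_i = 2.20 + -5.63*i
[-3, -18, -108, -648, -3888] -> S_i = -3*6^i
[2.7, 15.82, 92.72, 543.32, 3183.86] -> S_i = 2.70*5.86^i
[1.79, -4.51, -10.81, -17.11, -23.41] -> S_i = 1.79 + -6.30*i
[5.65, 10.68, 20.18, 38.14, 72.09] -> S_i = 5.65*1.89^i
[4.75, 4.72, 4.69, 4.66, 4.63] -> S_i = 4.75 + -0.03*i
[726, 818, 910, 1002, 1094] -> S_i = 726 + 92*i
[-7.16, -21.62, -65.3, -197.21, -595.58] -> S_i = -7.16*3.02^i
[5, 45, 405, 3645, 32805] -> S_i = 5*9^i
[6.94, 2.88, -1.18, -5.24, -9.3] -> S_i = 6.94 + -4.06*i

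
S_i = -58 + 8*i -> [-58, -50, -42, -34, -26]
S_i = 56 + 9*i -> [56, 65, 74, 83, 92]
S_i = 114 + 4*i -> [114, 118, 122, 126, 130]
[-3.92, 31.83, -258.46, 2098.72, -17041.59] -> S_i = -3.92*(-8.12)^i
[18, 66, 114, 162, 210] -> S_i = 18 + 48*i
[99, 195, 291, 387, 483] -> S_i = 99 + 96*i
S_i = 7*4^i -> [7, 28, 112, 448, 1792]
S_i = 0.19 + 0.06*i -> [0.19, 0.25, 0.31, 0.37, 0.43]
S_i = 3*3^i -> [3, 9, 27, 81, 243]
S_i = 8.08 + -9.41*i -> [8.08, -1.33, -10.74, -20.15, -29.56]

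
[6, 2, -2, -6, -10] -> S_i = 6 + -4*i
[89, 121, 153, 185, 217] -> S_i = 89 + 32*i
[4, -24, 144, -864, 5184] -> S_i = 4*-6^i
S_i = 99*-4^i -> [99, -396, 1584, -6336, 25344]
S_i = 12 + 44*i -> [12, 56, 100, 144, 188]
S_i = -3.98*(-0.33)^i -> [-3.98, 1.31, -0.43, 0.14, -0.05]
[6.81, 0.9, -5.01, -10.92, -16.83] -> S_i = 6.81 + -5.91*i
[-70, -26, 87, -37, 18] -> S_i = Random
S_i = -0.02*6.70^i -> [-0.02, -0.13, -0.9, -6.02, -40.3]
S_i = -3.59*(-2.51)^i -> [-3.59, 9.01, -22.62, 56.77, -142.49]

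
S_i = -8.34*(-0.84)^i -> [-8.34, 7.01, -5.88, 4.94, -4.15]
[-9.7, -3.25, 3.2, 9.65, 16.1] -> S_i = -9.70 + 6.45*i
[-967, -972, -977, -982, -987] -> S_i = -967 + -5*i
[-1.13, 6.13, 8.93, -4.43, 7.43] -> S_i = Random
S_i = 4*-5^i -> [4, -20, 100, -500, 2500]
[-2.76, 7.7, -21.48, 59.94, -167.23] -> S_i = -2.76*(-2.79)^i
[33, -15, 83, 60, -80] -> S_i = Random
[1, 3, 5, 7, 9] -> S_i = 1 + 2*i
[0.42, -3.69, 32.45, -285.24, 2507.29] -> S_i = 0.42*(-8.79)^i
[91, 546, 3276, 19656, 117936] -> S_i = 91*6^i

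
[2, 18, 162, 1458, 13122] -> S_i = 2*9^i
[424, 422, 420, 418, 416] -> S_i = 424 + -2*i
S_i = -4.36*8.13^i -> [-4.36, -35.45, -288.18, -2342.92, -19047.97]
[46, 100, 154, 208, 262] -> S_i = 46 + 54*i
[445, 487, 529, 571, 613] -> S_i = 445 + 42*i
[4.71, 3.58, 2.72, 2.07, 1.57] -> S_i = 4.71*0.76^i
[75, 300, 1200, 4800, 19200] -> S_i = 75*4^i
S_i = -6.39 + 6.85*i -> [-6.39, 0.46, 7.31, 14.16, 21.01]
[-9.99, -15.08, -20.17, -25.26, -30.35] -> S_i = -9.99 + -5.09*i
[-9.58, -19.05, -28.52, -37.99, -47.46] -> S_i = -9.58 + -9.47*i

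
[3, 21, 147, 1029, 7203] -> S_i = 3*7^i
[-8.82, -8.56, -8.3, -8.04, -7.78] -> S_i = -8.82 + 0.26*i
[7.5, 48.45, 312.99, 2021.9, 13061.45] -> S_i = 7.50*6.46^i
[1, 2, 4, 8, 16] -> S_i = 1*2^i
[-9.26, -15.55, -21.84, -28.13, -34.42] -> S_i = -9.26 + -6.29*i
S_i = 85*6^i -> [85, 510, 3060, 18360, 110160]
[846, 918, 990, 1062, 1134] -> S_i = 846 + 72*i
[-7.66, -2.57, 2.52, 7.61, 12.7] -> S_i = -7.66 + 5.09*i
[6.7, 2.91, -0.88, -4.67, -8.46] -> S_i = 6.70 + -3.79*i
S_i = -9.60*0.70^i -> [-9.6, -6.72, -4.7, -3.29, -2.3]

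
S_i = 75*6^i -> [75, 450, 2700, 16200, 97200]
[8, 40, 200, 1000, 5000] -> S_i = 8*5^i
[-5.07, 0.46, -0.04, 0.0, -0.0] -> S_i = -5.07*(-0.09)^i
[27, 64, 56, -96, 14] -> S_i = Random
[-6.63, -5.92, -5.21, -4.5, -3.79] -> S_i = -6.63 + 0.71*i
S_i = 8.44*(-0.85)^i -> [8.44, -7.17, 6.1, -5.18, 4.41]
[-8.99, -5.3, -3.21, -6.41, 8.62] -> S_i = Random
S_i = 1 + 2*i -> [1, 3, 5, 7, 9]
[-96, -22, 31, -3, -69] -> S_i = Random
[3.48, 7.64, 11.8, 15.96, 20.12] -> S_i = 3.48 + 4.16*i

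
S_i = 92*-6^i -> [92, -552, 3312, -19872, 119232]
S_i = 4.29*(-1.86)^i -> [4.29, -7.98, 14.84, -27.61, 51.35]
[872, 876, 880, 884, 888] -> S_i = 872 + 4*i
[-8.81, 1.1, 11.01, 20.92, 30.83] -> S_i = -8.81 + 9.91*i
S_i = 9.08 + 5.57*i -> [9.08, 14.65, 20.22, 25.79, 31.36]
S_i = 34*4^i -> [34, 136, 544, 2176, 8704]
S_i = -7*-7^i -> [-7, 49, -343, 2401, -16807]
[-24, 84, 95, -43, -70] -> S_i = Random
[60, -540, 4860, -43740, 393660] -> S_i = 60*-9^i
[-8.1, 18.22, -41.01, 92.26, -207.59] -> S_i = -8.10*(-2.25)^i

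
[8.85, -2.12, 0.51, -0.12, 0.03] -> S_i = 8.85*(-0.24)^i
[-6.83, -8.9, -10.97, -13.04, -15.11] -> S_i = -6.83 + -2.07*i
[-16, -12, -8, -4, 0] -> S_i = -16 + 4*i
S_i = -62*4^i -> [-62, -248, -992, -3968, -15872]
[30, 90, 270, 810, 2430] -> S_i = 30*3^i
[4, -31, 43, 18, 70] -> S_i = Random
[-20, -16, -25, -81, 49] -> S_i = Random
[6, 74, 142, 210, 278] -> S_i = 6 + 68*i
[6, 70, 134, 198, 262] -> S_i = 6 + 64*i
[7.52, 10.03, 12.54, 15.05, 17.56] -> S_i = 7.52 + 2.51*i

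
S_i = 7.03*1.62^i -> [7.03, 11.39, 18.45, 29.89, 48.42]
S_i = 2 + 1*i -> [2, 3, 4, 5, 6]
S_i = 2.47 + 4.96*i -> [2.47, 7.43, 12.39, 17.35, 22.31]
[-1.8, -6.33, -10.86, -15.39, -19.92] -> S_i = -1.80 + -4.53*i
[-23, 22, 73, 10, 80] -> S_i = Random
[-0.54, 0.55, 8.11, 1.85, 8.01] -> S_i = Random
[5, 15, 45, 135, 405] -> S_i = 5*3^i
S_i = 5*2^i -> [5, 10, 20, 40, 80]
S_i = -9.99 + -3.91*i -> [-9.99, -13.9, -17.81, -21.72, -25.63]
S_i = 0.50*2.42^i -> [0.5, 1.21, 2.93, 7.09, 17.15]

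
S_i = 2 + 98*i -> [2, 100, 198, 296, 394]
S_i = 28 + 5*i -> [28, 33, 38, 43, 48]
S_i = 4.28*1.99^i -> [4.28, 8.52, 16.95, 33.73, 67.12]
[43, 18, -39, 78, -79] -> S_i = Random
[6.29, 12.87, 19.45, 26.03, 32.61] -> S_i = 6.29 + 6.58*i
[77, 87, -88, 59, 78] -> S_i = Random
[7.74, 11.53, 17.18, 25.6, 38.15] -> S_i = 7.74*1.49^i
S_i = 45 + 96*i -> [45, 141, 237, 333, 429]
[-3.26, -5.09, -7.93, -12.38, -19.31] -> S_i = -3.26*1.56^i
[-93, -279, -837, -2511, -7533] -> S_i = -93*3^i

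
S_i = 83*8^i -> [83, 664, 5312, 42496, 339968]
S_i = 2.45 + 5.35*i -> [2.45, 7.8, 13.15, 18.5, 23.85]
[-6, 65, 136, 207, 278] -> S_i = -6 + 71*i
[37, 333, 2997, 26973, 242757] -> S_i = 37*9^i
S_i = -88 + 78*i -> [-88, -10, 68, 146, 224]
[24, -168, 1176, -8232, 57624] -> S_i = 24*-7^i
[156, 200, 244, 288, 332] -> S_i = 156 + 44*i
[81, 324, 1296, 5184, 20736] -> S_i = 81*4^i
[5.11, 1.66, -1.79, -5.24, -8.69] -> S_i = 5.11 + -3.45*i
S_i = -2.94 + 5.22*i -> [-2.94, 2.28, 7.5, 12.72, 17.94]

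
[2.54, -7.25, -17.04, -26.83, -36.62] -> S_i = 2.54 + -9.79*i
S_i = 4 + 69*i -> [4, 73, 142, 211, 280]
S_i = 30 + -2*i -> [30, 28, 26, 24, 22]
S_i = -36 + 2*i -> [-36, -34, -32, -30, -28]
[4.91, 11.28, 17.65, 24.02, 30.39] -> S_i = 4.91 + 6.37*i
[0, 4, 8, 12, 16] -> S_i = 0 + 4*i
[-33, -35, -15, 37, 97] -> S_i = Random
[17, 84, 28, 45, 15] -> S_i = Random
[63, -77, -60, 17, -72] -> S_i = Random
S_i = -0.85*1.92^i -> [-0.85, -1.63, -3.13, -6.02, -11.55]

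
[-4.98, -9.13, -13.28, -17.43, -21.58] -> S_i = -4.98 + -4.15*i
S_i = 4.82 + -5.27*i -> [4.82, -0.45, -5.72, -10.99, -16.26]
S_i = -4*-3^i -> [-4, 12, -36, 108, -324]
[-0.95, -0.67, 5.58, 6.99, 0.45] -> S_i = Random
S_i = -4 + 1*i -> [-4, -3, -2, -1, 0]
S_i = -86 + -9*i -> [-86, -95, -104, -113, -122]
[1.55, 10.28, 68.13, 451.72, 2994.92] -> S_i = 1.55*6.63^i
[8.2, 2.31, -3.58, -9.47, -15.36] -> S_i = 8.20 + -5.89*i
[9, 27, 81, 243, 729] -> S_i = 9*3^i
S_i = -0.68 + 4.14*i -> [-0.68, 3.46, 7.6, 11.74, 15.88]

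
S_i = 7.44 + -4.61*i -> [7.44, 2.83, -1.78, -6.39, -11.0]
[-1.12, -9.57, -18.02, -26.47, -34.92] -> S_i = -1.12 + -8.45*i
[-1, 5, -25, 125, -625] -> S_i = -1*-5^i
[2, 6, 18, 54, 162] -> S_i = 2*3^i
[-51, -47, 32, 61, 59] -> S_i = Random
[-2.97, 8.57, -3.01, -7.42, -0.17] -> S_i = Random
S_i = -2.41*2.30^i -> [-2.41, -5.54, -12.75, -29.32, -67.44]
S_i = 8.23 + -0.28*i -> [8.23, 7.95, 7.67, 7.39, 7.11]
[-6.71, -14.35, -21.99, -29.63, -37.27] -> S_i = -6.71 + -7.64*i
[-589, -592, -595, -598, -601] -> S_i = -589 + -3*i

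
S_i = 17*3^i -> [17, 51, 153, 459, 1377]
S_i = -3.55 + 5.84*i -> [-3.55, 2.29, 8.13, 13.97, 19.81]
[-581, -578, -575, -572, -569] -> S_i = -581 + 3*i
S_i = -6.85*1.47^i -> [-6.85, -10.07, -14.8, -21.76, -31.99]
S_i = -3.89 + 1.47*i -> [-3.89, -2.42, -0.95, 0.52, 1.99]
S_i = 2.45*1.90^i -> [2.45, 4.66, 8.84, 16.8, 31.93]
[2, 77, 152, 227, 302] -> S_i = 2 + 75*i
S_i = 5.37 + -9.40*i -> [5.37, -4.03, -13.43, -22.83, -32.23]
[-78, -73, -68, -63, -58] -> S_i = -78 + 5*i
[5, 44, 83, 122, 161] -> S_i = 5 + 39*i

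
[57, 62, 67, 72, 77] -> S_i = 57 + 5*i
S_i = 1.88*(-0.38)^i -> [1.88, -0.71, 0.27, -0.1, 0.04]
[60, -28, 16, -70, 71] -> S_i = Random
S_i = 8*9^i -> [8, 72, 648, 5832, 52488]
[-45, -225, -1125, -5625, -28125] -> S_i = -45*5^i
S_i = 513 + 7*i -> [513, 520, 527, 534, 541]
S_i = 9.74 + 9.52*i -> [9.74, 19.26, 28.78, 38.3, 47.82]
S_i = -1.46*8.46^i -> [-1.46, -12.35, -104.49, -884.02, -7478.84]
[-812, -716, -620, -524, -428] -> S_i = -812 + 96*i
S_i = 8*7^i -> [8, 56, 392, 2744, 19208]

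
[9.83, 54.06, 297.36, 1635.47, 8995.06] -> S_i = 9.83*5.50^i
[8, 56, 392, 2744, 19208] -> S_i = 8*7^i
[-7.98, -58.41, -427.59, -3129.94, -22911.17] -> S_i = -7.98*7.32^i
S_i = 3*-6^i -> [3, -18, 108, -648, 3888]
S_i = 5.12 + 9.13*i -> [5.12, 14.25, 23.38, 32.51, 41.64]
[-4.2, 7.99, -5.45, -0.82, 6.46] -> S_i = Random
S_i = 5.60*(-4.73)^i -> [5.6, -26.49, 125.29, -592.61, 2803.06]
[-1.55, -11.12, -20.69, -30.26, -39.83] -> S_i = -1.55 + -9.57*i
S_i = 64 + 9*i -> [64, 73, 82, 91, 100]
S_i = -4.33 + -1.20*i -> [-4.33, -5.53, -6.73, -7.93, -9.13]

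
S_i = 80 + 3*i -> [80, 83, 86, 89, 92]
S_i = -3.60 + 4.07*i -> [-3.6, 0.47, 4.54, 8.61, 12.68]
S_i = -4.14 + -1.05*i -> [-4.14, -5.19, -6.24, -7.29, -8.34]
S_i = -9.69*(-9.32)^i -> [-9.69, 90.31, -841.7, 7844.61, -73111.79]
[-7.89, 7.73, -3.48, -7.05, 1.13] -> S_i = Random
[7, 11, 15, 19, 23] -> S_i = 7 + 4*i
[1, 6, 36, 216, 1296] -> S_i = 1*6^i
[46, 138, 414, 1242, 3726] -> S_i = 46*3^i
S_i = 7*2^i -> [7, 14, 28, 56, 112]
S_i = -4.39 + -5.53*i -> [-4.39, -9.92, -15.45, -20.98, -26.51]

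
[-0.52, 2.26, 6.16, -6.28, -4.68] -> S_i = Random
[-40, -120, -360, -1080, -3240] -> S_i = -40*3^i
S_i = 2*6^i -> [2, 12, 72, 432, 2592]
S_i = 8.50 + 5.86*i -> [8.5, 14.36, 20.22, 26.08, 31.94]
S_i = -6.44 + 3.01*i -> [-6.44, -3.43, -0.42, 2.59, 5.6]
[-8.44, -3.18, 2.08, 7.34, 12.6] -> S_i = -8.44 + 5.26*i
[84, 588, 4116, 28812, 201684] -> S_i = 84*7^i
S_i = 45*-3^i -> [45, -135, 405, -1215, 3645]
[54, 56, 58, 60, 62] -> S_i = 54 + 2*i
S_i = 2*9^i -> [2, 18, 162, 1458, 13122]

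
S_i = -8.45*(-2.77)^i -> [-8.45, 23.41, -64.84, 179.6, -497.48]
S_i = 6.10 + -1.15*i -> [6.1, 4.95, 3.8, 2.65, 1.5]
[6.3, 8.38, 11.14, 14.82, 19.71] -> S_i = 6.30*1.33^i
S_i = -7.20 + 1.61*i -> [-7.2, -5.59, -3.98, -2.37, -0.76]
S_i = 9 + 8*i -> [9, 17, 25, 33, 41]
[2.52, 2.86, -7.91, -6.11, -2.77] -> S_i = Random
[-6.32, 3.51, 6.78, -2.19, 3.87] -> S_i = Random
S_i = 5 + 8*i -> [5, 13, 21, 29, 37]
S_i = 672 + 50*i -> [672, 722, 772, 822, 872]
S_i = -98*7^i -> [-98, -686, -4802, -33614, -235298]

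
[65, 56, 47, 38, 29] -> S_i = 65 + -9*i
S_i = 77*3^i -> [77, 231, 693, 2079, 6237]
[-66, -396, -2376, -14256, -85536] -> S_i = -66*6^i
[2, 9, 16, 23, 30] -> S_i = 2 + 7*i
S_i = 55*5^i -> [55, 275, 1375, 6875, 34375]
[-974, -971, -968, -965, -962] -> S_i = -974 + 3*i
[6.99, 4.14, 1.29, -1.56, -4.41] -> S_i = 6.99 + -2.85*i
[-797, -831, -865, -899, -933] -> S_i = -797 + -34*i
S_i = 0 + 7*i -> [0, 7, 14, 21, 28]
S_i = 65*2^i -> [65, 130, 260, 520, 1040]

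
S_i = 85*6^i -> [85, 510, 3060, 18360, 110160]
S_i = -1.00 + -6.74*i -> [-1.0, -7.74, -14.48, -21.22, -27.96]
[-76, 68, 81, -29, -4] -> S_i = Random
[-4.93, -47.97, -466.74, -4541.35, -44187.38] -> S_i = -4.93*9.73^i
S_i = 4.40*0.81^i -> [4.4, 3.56, 2.89, 2.34, 1.89]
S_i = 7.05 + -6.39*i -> [7.05, 0.66, -5.73, -12.12, -18.51]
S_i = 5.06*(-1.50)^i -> [5.06, -7.59, 11.38, -17.08, 25.62]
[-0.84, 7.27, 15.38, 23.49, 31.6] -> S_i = -0.84 + 8.11*i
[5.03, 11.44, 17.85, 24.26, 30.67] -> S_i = 5.03 + 6.41*i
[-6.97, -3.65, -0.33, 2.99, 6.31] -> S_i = -6.97 + 3.32*i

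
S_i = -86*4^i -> [-86, -344, -1376, -5504, -22016]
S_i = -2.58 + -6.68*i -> [-2.58, -9.26, -15.94, -22.62, -29.3]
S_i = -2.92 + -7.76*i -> [-2.92, -10.68, -18.44, -26.2, -33.96]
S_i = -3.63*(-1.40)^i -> [-3.63, 5.08, -7.11, 9.96, -13.95]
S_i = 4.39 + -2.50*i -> [4.39, 1.89, -0.61, -3.11, -5.61]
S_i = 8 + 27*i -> [8, 35, 62, 89, 116]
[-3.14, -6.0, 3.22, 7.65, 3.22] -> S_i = Random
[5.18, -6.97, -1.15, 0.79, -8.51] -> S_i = Random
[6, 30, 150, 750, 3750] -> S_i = 6*5^i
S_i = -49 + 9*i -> [-49, -40, -31, -22, -13]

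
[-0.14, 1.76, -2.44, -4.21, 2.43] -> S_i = Random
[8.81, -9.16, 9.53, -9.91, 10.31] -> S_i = 8.81*(-1.04)^i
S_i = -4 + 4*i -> [-4, 0, 4, 8, 12]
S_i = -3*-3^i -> [-3, 9, -27, 81, -243]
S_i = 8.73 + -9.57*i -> [8.73, -0.84, -10.41, -19.98, -29.55]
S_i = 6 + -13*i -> [6, -7, -20, -33, -46]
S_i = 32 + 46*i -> [32, 78, 124, 170, 216]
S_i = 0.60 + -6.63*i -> [0.6, -6.03, -12.66, -19.29, -25.92]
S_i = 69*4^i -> [69, 276, 1104, 4416, 17664]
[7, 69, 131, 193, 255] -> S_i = 7 + 62*i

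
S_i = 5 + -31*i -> [5, -26, -57, -88, -119]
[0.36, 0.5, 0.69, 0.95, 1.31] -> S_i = 0.36*1.38^i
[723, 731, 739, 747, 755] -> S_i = 723 + 8*i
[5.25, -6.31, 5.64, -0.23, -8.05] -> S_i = Random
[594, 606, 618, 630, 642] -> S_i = 594 + 12*i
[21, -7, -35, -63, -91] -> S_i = 21 + -28*i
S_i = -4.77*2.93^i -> [-4.77, -13.98, -40.95, -119.98, -351.55]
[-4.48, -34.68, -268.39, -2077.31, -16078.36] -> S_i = -4.48*7.74^i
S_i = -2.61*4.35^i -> [-2.61, -11.35, -49.39, -214.84, -934.54]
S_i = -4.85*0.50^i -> [-4.85, -2.42, -1.21, -0.61, -0.3]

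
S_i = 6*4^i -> [6, 24, 96, 384, 1536]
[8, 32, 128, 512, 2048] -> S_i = 8*4^i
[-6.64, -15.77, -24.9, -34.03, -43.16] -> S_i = -6.64 + -9.13*i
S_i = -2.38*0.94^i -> [-2.38, -2.24, -2.1, -1.98, -1.86]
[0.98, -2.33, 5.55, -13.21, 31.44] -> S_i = 0.98*(-2.38)^i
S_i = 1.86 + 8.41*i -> [1.86, 10.27, 18.68, 27.09, 35.5]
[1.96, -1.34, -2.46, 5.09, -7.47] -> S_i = Random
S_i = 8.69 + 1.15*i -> [8.69, 9.84, 10.99, 12.14, 13.29]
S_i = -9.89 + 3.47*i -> [-9.89, -6.42, -2.95, 0.52, 3.99]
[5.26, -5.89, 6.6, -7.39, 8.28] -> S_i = 5.26*(-1.12)^i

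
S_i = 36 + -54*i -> [36, -18, -72, -126, -180]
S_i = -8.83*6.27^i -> [-8.83, -55.36, -347.13, -2176.52, -13646.8]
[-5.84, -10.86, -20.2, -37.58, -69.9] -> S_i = -5.84*1.86^i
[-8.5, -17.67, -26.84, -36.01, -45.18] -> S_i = -8.50 + -9.17*i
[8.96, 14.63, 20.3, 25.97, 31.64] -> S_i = 8.96 + 5.67*i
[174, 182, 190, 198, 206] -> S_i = 174 + 8*i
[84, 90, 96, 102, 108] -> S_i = 84 + 6*i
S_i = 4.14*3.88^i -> [4.14, 16.06, 62.33, 241.82, 938.27]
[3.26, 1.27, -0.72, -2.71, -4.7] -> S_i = 3.26 + -1.99*i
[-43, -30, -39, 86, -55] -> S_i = Random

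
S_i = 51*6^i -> [51, 306, 1836, 11016, 66096]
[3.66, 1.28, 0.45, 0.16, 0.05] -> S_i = 3.66*0.35^i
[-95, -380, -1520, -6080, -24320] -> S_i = -95*4^i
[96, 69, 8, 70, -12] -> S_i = Random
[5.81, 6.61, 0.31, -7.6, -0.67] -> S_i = Random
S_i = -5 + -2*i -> [-5, -7, -9, -11, -13]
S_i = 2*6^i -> [2, 12, 72, 432, 2592]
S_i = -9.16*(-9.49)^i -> [-9.16, 86.93, -824.95, 7828.78, -74295.13]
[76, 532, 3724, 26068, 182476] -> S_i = 76*7^i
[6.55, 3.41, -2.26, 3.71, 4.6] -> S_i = Random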